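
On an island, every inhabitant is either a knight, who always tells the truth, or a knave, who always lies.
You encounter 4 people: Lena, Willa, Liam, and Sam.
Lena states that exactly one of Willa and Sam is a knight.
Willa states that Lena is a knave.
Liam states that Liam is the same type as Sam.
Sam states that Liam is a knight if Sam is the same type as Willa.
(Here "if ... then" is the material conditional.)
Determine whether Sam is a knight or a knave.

Sam is a knight.

Consistent assignments: {Lena=knight, Willa=knave, Liam=knight, Sam=knight}; {Lena=knight, Willa=knave, Liam=knave, Sam=knight}; {Lena=knave, Willa=knight, Liam=knight, Sam=knight}
In every consistent assignment, Sam is a knight.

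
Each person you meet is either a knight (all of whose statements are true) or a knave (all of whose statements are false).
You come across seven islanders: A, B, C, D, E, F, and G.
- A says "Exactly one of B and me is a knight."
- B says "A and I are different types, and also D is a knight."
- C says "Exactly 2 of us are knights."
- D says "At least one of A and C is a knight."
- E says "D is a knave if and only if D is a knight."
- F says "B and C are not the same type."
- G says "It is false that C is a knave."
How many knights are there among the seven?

The unique consistent assignment is A=knave, B=knave, C=knave, D=knave, E=knave, F=knave, G=knave.
That has 0 knights.

0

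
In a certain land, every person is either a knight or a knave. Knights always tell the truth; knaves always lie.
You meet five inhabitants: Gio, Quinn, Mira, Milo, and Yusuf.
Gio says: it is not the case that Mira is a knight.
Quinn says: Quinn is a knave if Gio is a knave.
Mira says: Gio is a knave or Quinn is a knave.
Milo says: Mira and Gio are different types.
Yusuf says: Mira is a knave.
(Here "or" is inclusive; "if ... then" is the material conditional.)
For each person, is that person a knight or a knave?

Gio is a knight, Quinn is a knight, Mira is a knave, Milo is a knight, and Yusuf is a knight.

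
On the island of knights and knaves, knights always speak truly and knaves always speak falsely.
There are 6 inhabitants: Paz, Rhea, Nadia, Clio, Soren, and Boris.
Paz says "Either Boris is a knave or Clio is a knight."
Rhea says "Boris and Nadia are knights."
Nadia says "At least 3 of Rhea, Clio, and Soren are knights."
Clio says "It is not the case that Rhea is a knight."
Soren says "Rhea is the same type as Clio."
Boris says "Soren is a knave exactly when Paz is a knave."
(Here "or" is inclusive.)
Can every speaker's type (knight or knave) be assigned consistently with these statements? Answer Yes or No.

Yes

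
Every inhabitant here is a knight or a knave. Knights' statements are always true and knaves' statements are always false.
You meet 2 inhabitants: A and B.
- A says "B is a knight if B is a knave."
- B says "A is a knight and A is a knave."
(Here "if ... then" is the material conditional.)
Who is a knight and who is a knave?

A is a knave and B is a knave.

A is a knave; "B is a knight if B is a knave" is false, as required.
B is a knave, so "A is a knight and A is a knave" must be false — and it is.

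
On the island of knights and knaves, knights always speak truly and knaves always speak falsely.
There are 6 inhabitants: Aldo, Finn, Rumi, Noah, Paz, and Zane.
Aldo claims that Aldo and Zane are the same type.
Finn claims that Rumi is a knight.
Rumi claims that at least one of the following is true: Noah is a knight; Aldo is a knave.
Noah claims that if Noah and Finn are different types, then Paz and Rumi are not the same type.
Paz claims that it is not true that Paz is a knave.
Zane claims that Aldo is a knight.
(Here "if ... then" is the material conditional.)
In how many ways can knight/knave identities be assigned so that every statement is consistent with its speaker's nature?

Consistent assignments:
  Aldo=knight, Finn=knight, Rumi=knight, Noah=knight, Paz=knight, Zane=knight
  Aldo=knight, Finn=knight, Rumi=knight, Noah=knight, Paz=knave, Zane=knight

2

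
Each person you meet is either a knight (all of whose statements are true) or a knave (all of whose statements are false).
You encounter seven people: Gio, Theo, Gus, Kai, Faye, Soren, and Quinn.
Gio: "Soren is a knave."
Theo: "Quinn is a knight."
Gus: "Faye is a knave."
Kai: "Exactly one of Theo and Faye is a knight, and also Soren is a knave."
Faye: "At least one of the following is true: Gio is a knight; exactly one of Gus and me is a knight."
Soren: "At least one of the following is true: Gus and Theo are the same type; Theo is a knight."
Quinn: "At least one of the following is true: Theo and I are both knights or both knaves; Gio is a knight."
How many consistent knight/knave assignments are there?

1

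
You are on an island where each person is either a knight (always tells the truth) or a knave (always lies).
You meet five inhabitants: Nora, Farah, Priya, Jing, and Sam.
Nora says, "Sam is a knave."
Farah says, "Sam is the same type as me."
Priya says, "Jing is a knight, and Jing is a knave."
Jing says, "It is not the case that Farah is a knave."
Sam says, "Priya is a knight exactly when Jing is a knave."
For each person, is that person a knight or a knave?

Nora is a knave, and the claim "Sam is a knave" is indeed False.
Farah is a knight; "Sam is the same type as me" is True, as required.
Since Priya is a knave, "Jing is a knight, and Jing is a knave" needs to be False, which holds.
As a knight, Jing's statement "it is not the case that Farah is a knave" should be True; it is.
Sam is a knight, and the claim "Priya is a knight exactly when Jing is a knave" is indeed True.

Nora is a knave, Farah is a knight, Priya is a knave, Jing is a knight, and Sam is a knight.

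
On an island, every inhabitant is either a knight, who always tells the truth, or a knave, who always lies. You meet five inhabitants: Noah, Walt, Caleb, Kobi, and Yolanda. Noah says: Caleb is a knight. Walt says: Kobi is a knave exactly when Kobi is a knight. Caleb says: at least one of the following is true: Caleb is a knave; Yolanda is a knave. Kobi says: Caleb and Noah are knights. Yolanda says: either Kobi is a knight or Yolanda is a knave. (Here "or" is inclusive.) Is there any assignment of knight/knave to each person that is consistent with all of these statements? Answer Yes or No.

Checking all 32 assignments, each has at least one speaker whose statement's truth value contradicts their type.

No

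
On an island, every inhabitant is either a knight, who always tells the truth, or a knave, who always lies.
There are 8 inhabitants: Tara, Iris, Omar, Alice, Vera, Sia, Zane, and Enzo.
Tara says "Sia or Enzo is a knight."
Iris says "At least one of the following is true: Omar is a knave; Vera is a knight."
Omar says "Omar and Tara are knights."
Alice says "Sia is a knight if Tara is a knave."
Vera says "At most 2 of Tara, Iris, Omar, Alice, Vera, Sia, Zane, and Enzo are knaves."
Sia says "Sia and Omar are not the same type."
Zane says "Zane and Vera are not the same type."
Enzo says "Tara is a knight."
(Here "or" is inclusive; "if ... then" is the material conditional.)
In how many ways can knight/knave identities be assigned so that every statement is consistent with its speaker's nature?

5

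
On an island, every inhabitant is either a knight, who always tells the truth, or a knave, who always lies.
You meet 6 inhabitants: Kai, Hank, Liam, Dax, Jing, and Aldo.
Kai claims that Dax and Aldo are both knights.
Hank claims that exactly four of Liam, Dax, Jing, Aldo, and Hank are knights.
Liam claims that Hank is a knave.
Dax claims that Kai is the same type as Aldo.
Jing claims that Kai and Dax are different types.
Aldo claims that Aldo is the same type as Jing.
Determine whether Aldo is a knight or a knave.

Aldo is a knave.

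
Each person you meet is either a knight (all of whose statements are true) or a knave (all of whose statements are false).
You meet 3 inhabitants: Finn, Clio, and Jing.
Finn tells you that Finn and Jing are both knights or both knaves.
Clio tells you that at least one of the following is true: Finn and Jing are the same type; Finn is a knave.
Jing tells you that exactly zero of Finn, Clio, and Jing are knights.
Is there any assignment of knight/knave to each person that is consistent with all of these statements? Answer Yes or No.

No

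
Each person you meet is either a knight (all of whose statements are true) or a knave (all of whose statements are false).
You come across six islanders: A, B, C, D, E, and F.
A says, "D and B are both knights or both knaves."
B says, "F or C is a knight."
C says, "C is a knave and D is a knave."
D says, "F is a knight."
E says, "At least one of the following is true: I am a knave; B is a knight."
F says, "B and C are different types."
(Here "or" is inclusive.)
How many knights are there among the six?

The unique consistent assignment is A=knight, B=knight, C=knave, D=knight, E=knight, F=knight.
That has 5 knights.

5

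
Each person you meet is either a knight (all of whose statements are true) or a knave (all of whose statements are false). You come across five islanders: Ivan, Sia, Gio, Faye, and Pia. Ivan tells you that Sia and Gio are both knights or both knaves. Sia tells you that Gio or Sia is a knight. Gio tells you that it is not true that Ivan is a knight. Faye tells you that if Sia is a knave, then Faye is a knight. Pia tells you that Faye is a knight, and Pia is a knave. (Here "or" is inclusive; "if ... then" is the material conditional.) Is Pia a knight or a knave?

Pia is a knave.

Consistent assignments: {Ivan=knight, Sia=knave, Gio=knave, Faye=knave, Pia=knave}
In every consistent assignment, Pia is a knave.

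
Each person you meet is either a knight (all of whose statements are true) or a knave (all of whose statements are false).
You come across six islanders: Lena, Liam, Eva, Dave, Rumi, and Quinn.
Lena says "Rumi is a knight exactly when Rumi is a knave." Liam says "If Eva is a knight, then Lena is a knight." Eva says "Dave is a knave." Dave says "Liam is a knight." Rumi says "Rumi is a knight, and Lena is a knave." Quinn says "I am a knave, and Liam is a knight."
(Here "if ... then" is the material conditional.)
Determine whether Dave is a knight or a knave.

Dave is a knave.

Consistent assignments: {Lena=knave, Liam=knave, Eva=knight, Dave=knave, Rumi=knight, Quinn=knave}; {Lena=knave, Liam=knave, Eva=knight, Dave=knave, Rumi=knave, Quinn=knave}
In every consistent assignment, Dave is a knave.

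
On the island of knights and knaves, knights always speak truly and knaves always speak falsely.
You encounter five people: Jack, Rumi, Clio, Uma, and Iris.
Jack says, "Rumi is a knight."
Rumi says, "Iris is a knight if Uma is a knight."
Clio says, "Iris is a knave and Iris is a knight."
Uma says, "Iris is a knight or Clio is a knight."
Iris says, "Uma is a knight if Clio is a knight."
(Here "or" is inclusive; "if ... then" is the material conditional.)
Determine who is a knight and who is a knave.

As a knight, Jack's statement "Rumi is a knight" should be true; it is.
Since Rumi is a knight, "Iris is a knight if Uma is a knight" needs to be true, which holds.
Clio is a knave; "Iris is a knave and Iris is a knight" is false, as required.
Uma (knight): "Iris is a knight or Clio is a knight" — true. ✓
Iris (knight): "Uma is a knight if Clio is a knight" — true. ✓

Jack is a knight, Rumi is a knight, Clio is a knave, Uma is a knight, and Iris is a knight.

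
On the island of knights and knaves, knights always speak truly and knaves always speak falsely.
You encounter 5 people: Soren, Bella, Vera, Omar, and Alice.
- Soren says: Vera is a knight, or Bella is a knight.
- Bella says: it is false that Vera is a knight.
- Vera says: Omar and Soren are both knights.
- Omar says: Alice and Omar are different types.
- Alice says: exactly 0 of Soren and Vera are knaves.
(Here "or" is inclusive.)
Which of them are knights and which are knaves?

As a knight, Soren's statement "Vera is a knight, or Bella is a knight" should be True; it is.
Bella is a knight, so "it is false that Vera is a knight" must be True — and it is.
Vera is a knave; "Omar and Soren are both knights" is false, as required.
Since Omar is a knave, "Alice and Omar are different types" needs to be false, which holds.
Alice is a knave; "exactly 0 of Soren and Vera are knaves" is false, as required.

Soren is a knight, Bella is a knight, Vera is a knave, Omar is a knave, and Alice is a knave.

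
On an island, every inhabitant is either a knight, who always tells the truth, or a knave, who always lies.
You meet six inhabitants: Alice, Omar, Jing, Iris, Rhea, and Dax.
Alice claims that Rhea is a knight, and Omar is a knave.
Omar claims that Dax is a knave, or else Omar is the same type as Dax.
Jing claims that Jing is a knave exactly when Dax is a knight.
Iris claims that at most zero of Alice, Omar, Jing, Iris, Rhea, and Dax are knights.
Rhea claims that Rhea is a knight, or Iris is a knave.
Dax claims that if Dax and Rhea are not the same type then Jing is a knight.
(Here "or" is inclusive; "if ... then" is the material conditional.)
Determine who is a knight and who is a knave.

Alice is a knave, so "Rhea is a knight, and Omar is a knave" must be False — and it is.
As a knight, Omar's statement "Dax is a knave, or else Omar is the same type as Dax" should be true; it is.
As a knave, Jing's statement "Jing is a knave exactly when Dax is a knight" should be False; it is.
As a knave, Iris's statement "at most zero of Alice, Omar, Jing, Iris, Rhea, and Dax are knights" should be False; it is.
Rhea (knight): "Rhea is a knight, or Iris is a knave" — true. ✓
Dax is a knave, so "if Dax and Rhea are not the same type then Jing is a knight" must be False — and it is.

Alice is a knave, Omar is a knight, Jing is a knave, Iris is a knave, Rhea is a knight, and Dax is a knave.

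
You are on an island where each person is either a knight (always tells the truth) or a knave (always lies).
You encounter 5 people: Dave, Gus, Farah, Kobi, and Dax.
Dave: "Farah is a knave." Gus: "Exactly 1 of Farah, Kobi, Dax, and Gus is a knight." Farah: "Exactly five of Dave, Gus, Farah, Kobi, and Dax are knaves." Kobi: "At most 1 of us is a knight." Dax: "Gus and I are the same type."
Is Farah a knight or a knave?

Consistent assignments: {Dave=knight, Gus=knight, Farah=knave, Kobi=knave, Dax=knave}
In every consistent assignment, Farah is a knave.

Farah is a knave.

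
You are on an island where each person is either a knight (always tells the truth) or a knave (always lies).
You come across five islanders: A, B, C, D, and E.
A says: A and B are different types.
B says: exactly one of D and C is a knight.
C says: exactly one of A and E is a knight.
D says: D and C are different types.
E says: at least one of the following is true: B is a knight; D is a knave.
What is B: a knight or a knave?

Consistent assignments: {A=knight, B=knave, C=knave, D=knave, E=knight}
In every consistent assignment, B is a knave.

B is a knave.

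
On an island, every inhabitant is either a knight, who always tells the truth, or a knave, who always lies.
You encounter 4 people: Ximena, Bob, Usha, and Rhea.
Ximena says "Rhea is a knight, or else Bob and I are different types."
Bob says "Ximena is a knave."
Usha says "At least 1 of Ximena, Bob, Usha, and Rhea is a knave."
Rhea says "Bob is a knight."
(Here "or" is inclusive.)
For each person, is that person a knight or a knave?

Ximena is a knight; "Rhea is a knight, or else Bob and I are different types" is True, as required.
Bob (knave): "Ximena is a knave" — false. ✓
Since Usha is a knight, "at least 1 of Ximena, Bob, Usha, and Rhea is a knave" needs to be True, which holds.
Rhea (knave): "Bob is a knight" — false. ✓

Knights: Ximena and Usha. Knaves: Bob and Rhea.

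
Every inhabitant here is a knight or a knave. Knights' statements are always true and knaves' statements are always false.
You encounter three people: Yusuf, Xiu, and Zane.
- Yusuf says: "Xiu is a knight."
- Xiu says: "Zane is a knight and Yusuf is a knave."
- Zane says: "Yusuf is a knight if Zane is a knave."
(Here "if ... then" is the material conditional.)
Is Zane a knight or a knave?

Consistent assignments: {Yusuf=knave, Xiu=knave, Zane=knave}
In every consistent assignment, Zane is a knave.

Zane is a knave.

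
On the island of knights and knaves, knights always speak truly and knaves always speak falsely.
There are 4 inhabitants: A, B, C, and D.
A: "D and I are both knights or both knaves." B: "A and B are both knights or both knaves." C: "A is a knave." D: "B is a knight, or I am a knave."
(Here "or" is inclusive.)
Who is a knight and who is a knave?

A is a knight, B is a knight, C is a knave, and D is a knight.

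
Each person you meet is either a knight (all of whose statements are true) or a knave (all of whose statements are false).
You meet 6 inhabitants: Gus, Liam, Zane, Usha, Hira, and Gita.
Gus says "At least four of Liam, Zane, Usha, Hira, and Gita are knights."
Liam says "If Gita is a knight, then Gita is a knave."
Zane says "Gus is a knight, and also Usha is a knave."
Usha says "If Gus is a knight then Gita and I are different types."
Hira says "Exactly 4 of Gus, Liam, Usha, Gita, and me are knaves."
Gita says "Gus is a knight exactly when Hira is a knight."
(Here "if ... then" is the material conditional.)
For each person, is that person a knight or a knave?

Gus is a knave, Liam is a knave, Zane is a knave, Usha is a knight, Hira is a knave, and Gita is a knight.

Gus is a knave, so "at least four of Liam, Zane, Usha, Hira, and Gita are knights" must be false — and it is.
Liam is a knave; "if Gita is a knight, then Gita is a knave" is false, as required.
As a knave, Zane's statement "Gus is a knight, and also Usha is a knave" should be false; it is.
Usha (knight): "if Gus is a knight then Gita and I are different types" — True. ✓
As a knave, Hira's statement "exactly 4 of Gus, Liam, Usha, Gita, and me are knaves" should be false; it is.
As a knight, Gita's statement "Gus is a knight exactly when Hira is a knight" should be True; it is.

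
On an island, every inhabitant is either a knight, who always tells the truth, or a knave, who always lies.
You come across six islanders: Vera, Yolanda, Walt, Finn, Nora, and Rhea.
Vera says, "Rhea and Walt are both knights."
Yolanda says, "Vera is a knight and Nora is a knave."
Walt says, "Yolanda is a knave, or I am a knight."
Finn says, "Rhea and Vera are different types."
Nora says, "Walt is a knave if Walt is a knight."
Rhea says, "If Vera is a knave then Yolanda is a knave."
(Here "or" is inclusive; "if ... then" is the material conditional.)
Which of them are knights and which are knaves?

Vera is a knight, Yolanda is a knight, Walt is a knight, Finn is a knave, Nora is a knave, and Rhea is a knight.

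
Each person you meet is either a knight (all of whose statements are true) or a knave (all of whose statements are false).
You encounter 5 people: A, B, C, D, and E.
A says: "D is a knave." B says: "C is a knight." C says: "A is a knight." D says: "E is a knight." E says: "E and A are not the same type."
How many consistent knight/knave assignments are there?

1

Consistent assignments:
  A=knave, B=knave, C=knave, D=knight, E=knight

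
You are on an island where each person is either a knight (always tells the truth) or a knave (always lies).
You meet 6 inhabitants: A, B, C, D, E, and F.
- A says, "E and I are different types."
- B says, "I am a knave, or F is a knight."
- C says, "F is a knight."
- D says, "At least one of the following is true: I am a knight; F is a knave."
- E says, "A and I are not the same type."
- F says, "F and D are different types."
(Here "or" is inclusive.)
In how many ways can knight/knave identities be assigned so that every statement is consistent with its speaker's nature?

1

Consistent assignments:
  A=knave, B=knight, C=knight, D=knave, E=knave, F=knight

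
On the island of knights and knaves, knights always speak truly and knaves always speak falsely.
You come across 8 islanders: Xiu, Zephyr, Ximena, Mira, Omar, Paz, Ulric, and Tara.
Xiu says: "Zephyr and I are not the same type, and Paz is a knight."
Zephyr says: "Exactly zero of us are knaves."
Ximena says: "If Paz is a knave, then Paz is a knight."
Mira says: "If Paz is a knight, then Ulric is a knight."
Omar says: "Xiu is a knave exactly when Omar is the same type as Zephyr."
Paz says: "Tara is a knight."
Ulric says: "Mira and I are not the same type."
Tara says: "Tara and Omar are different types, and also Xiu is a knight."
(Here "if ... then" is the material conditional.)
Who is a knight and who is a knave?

Xiu is a knight, Zephyr is a knave, Ximena is a knight, Mira is a knave, Omar is a knave, Paz is a knight, Ulric is a knave, and Tara is a knight.

Xiu is a knight; "Zephyr and I are not the same type, and Paz is a knight" is true, as required.
Zephyr (knave): "exactly zero of us are knaves" — false. ✓
Since Ximena is a knight, "if Paz is a knave, then Paz is a knight" needs to be true, which holds.
Mira is a knave, and the claim "if Paz is a knight, then Ulric is a knight" is indeed false.
Since Omar is a knave, "Xiu is a knave exactly when Omar is the same type as Zephyr" needs to be false, which holds.
Paz is a knight; "Tara is a knight" is true, as required.
Ulric is a knave, so "Mira and I are not the same type" must be false — and it is.
As a knight, Tara's statement "Tara and Omar are different types, and also Xiu is a knight" should be true; it is.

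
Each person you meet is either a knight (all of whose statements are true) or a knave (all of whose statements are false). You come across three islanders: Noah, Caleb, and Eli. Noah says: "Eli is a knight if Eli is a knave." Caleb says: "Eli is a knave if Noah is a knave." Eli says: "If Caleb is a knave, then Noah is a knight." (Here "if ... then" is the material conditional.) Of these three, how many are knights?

3

The unique consistent assignment is Noah=knight, Caleb=knight, Eli=knight.
That has 3 knights.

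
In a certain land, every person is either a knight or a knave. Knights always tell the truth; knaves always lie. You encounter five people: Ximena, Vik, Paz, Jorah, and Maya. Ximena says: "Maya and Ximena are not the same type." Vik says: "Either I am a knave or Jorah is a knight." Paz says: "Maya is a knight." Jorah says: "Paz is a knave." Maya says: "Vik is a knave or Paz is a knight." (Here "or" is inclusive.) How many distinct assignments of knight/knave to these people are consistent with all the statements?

2

Consistent assignments:
  Ximena=knight, Vik=knight, Paz=knave, Jorah=knight, Maya=knave
  Ximena=knave, Vik=knight, Paz=knave, Jorah=knight, Maya=knave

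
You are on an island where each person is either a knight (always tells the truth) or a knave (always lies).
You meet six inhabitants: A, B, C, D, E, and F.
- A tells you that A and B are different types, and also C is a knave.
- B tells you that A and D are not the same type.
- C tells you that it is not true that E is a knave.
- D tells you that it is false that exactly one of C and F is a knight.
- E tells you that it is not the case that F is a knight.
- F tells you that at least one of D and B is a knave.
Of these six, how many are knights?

1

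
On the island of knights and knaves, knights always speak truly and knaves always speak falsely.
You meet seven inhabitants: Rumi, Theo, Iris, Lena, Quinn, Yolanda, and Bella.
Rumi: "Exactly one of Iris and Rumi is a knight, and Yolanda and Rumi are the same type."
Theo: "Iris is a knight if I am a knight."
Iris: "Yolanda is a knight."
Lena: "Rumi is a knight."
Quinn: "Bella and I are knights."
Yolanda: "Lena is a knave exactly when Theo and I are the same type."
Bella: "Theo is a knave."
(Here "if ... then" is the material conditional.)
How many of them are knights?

3

The unique consistent assignment is Rumi=knave, Theo=knight, Iris=knight, Lena=knave, Quinn=knave, Yolanda=knight, Bella=knave.
That has 3 knights.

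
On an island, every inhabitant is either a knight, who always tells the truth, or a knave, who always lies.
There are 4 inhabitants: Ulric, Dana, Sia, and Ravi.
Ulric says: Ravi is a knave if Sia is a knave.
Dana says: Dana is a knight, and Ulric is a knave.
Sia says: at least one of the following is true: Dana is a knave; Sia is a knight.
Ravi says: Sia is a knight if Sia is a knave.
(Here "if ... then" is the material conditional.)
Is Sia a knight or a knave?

Sia is a knight.

Consistent assignments: {Ulric=knight, Dana=knave, Sia=knight, Ravi=knight}
In every consistent assignment, Sia is a knight.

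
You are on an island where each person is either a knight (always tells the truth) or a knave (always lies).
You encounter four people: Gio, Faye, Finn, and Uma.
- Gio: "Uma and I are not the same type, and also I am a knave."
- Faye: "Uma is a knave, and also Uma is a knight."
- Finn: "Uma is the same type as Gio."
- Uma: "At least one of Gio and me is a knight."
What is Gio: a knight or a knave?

Consistent assignments: {Gio=knave, Faye=knave, Finn=knight, Uma=knave}
In every consistent assignment, Gio is a knave.

Gio is a knave.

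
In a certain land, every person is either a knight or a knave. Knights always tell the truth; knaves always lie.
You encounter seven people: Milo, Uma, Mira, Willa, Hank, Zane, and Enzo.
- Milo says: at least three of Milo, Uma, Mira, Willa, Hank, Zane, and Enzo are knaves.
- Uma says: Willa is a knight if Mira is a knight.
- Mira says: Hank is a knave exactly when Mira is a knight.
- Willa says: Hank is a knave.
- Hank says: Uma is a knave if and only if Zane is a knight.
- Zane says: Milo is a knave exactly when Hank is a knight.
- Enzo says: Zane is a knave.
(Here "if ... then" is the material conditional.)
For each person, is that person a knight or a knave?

Knights: Milo, Uma, Willa, and Zane. Knaves: Mira, Hank, and Enzo.

Milo (knight): "at least three of Milo, Uma, Mira, Willa, Hank, Zane, and Enzo are knaves" — True. ✓
Uma is a knight; "Willa is a knight if Mira is a knight" is True, as required.
Mira is a knave, and the claim "Hank is a knave exactly when Mira is a knight" is indeed false.
Willa is a knight, and the claim "Hank is a knave" is indeed True.
As a knave, Hank's statement "Uma is a knave if and only if Zane is a knight" should be false; it is.
As a knight, Zane's statement "Milo is a knave exactly when Hank is a knight" should be True; it is.
Since Enzo is a knave, "Zane is a knave" needs to be false, which holds.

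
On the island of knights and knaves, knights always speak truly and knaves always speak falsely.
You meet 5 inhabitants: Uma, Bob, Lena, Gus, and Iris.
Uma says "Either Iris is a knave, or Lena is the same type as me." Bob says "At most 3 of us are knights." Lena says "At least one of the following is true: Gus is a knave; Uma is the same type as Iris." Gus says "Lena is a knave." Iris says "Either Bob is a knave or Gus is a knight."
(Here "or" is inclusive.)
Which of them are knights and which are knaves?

Uma is a knight, Bob is a knight, Lena is a knight, Gus is a knave, and Iris is a knave.

Uma is a knight; "either Iris is a knave, or Lena is the same type as me" is True, as required.
Bob is a knight, and the claim "at most 3 of us are knights" is indeed True.
As a knight, Lena's statement "at least one of the following is true: Gus is a knave; Uma is the same type as Iris" should be True; it is.
As a knave, Gus's statement "Lena is a knave" should be False; it is.
Iris (knave): "either Bob is a knave or Gus is a knight" — False. ✓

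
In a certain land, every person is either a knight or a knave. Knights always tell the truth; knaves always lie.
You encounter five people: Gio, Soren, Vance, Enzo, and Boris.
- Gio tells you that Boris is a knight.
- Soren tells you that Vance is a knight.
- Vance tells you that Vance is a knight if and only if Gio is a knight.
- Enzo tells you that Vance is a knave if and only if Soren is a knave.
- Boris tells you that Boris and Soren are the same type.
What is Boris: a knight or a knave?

Boris is a knight.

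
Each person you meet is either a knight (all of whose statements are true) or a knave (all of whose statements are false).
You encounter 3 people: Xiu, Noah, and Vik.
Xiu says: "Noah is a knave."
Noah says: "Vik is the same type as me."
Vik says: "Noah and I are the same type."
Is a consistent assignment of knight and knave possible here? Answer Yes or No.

Yes

One consistent assignment: Xiu=knave, Noah=knight, Vik=knight.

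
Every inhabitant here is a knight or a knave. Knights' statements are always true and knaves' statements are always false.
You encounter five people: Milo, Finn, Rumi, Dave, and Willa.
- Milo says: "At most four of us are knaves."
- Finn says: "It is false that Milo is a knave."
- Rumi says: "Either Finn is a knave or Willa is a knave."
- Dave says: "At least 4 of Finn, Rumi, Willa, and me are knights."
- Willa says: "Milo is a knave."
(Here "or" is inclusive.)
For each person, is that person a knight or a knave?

Milo (knight): "at most four of us are knaves" — true. ✓
Since Finn is a knight, "it is false that Milo is a knave" needs to be true, which holds.
As a knight, Rumi's statement "either Finn is a knave or Willa is a knave" should be true; it is.
As a knave, Dave's statement "at least 4 of Finn, Rumi, Willa, and me are knights" should be false; it is.
Willa is a knave, so "Milo is a knave" must be false — and it is.

Knights: Milo, Finn, and Rumi. Knaves: Dave and Willa.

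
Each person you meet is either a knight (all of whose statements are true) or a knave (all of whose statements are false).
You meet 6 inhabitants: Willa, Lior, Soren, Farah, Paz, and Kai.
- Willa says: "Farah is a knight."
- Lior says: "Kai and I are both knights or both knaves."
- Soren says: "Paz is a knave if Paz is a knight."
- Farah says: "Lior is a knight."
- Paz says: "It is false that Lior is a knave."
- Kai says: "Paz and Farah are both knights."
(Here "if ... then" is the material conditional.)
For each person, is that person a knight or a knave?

Willa is a knight, Lior is a knight, Soren is a knave, Farah is a knight, Paz is a knight, and Kai is a knight.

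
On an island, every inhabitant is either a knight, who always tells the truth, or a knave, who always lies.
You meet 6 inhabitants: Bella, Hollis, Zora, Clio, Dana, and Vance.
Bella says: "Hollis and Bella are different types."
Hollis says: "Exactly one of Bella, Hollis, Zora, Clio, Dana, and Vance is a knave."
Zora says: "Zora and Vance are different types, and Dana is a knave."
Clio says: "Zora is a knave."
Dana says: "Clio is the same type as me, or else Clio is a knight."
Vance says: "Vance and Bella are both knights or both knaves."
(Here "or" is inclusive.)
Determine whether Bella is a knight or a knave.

Bella is a knight.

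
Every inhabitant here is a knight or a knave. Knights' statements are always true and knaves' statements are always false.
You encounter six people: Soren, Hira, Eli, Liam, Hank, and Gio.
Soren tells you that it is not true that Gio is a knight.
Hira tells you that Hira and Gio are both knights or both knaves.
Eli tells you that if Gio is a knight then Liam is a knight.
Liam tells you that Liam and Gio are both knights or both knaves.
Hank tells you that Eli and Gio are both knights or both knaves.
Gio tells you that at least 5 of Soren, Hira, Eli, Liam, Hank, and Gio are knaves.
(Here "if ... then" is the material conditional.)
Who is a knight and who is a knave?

Soren is a knave, Hira is a knave, Eli is a knave, Liam is a knave, Hank is a knave, and Gio is a knight.

As a knave, Soren's statement "it is not true that Gio is a knight" should be False; it is.
Since Hira is a knave, "Hira and Gio are both knights or both knaves" needs to be False, which holds.
Eli is a knave, and the claim "if Gio is a knight then Liam is a knight" is indeed False.
Since Liam is a knave, "Liam and Gio are both knights or both knaves" needs to be False, which holds.
Since Hank is a knave, "Eli and Gio are both knights or both knaves" needs to be False, which holds.
Since Gio is a knight, "at least 5 of Soren, Hira, Eli, Liam, Hank, and Gio are knaves" needs to be true, which holds.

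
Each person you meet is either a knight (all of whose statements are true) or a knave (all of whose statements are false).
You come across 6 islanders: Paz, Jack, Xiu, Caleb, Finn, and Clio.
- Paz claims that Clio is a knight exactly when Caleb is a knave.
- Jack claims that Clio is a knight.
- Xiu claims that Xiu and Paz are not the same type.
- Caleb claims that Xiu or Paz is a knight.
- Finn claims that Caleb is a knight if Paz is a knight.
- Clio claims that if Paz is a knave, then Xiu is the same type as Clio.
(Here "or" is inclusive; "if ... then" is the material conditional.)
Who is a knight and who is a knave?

Paz is a knave, Jack is a knight, Xiu is a knight, Caleb is a knight, Finn is a knight, and Clio is a knight.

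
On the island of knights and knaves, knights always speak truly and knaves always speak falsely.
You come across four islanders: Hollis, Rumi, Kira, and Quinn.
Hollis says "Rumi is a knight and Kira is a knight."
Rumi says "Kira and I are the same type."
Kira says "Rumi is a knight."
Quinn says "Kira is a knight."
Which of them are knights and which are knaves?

Suppose Hollis is a knave. Then Hollis's statement "Rumi is a knight and Kira is a knight" would have to be false. Checking the 8 ways to assign the others, none is consistent with every speaker.
(For instance, with Rumi=knight, Kira=knight, Quinn=knight, Hollis's claim "Rumi is a knight and Kira is a knight" comes out true where it would need to be false.)
So Hollis must be a knight, making "Rumi is a knight and Kira is a knight" true. Taking Hollis=knight, Rumi=knight, Kira=knight, Quinn=knight, each remaining statement checks out:
  Rumi (knight): "Kira and I are the same type" — true. ✓
  Kira (knight): "Rumi is a knight" — true. ✓
  Quinn (knight): "Kira is a knight" — true. ✓
This is the unique consistent assignment.

Knights: Hollis, Rumi, Kira, and Quinn. Knaves: none.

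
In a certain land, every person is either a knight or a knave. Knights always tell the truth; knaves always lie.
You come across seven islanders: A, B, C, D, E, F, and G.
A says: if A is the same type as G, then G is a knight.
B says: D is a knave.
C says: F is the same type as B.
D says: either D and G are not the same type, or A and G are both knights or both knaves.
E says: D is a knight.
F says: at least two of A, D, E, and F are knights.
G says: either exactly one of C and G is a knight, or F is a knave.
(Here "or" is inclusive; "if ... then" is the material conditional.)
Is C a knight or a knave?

C is a knave.

Consistent assignments: {A=knight, B=knave, C=knave, D=knight, E=knight, F=knight, G=knight}; {A=knight, B=knave, C=knave, D=knight, E=knight, F=knight, G=knave}; {A=knave, B=knave, C=knave, D=knight, E=knight, F=knight, G=knave}
In every consistent assignment, C is a knave.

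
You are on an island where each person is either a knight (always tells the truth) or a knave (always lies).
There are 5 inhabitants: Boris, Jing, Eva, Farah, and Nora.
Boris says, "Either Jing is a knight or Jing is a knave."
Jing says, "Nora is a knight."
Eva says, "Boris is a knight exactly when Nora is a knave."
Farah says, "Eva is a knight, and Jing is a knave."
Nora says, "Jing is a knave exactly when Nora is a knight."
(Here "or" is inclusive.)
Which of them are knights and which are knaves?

Suppose Boris is a knave. Then Boris's statement "either Jing is a knight or Jing is a knave" would have to be false. Checking the 16 ways to assign the others, none is consistent with every speaker.
(For instance, with Jing=knave, Eva=knight, Farah=knight, Nora=knave, Boris's claim "either Jing is a knight or Jing is a knave" comes out true where it would need to be false.)
So Boris must be a knight, making "either Jing is a knight or Jing is a knave" true. Taking Boris=knight, Jing=knave, Eva=knight, Farah=knight, Nora=knave, each remaining statement checks out:
  Jing (knave): "Nora is a knight" — false. ✓
  Eva (knight): "Boris is a knight exactly when Nora is a knave" — true. ✓
  Farah (knight): "Eva is a knight, and Jing is a knave" — true. ✓
  Nora (knave): "Jing is a knave exactly when Nora is a knight" — false. ✓
This is the unique consistent assignment.

Knights: Boris, Eva, and Farah. Knaves: Jing and Nora.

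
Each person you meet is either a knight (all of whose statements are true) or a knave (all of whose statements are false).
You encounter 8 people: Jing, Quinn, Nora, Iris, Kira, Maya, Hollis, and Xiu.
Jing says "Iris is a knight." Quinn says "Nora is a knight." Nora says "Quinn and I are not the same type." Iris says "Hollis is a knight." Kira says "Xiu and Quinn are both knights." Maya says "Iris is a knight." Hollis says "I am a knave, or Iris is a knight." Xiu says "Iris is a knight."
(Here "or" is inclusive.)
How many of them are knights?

5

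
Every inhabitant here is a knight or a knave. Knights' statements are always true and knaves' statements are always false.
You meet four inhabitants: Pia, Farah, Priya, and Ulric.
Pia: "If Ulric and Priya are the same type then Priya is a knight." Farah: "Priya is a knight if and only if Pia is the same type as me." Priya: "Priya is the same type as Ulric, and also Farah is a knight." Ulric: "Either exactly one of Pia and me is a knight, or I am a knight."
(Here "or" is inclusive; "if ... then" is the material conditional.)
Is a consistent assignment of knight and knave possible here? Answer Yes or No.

One consistent assignment: Pia=knight, Farah=knight, Priya=knight, Ulric=knight.

Yes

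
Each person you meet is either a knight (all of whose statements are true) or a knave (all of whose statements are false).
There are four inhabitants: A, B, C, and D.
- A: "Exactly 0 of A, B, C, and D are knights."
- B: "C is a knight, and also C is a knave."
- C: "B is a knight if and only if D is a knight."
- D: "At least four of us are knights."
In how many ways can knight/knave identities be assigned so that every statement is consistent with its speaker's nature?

1

Consistent assignments:
  A=knave, B=knave, C=knight, D=knave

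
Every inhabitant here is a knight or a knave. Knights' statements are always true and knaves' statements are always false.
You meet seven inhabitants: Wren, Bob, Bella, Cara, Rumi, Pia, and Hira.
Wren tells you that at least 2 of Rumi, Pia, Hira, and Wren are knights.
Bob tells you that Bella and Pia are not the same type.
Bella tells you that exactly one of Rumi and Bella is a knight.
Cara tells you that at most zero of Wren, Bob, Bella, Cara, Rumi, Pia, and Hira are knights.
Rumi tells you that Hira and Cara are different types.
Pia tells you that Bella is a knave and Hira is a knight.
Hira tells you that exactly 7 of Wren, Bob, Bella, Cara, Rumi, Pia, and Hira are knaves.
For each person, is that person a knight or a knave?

Wren (knave): "at least 2 of Rumi, Pia, Hira, and Wren are knights" — false. ✓
As a knight, Bob's statement "Bella and Pia are not the same type" should be True; it is.
Bella is a knight, so "exactly one of Rumi and Bella is a knight" must be True — and it is.
Cara is a knave, and the claim "at most zero of Wren, Bob, Bella, Cara, Rumi, Pia, and Hira are knights" is indeed false.
Since Rumi is a knave, "Hira and Cara are different types" needs to be false, which holds.
Pia is a knave, so "Bella is a knave and Hira is a knight" must be false — and it is.
Hira is a knave, so "exactly 7 of Wren, Bob, Bella, Cara, Rumi, Pia, and Hira are knaves" must be false — and it is.

Wren is a knave, Bob is a knight, Bella is a knight, Cara is a knave, Rumi is a knave, Pia is a knave, and Hira is a knave.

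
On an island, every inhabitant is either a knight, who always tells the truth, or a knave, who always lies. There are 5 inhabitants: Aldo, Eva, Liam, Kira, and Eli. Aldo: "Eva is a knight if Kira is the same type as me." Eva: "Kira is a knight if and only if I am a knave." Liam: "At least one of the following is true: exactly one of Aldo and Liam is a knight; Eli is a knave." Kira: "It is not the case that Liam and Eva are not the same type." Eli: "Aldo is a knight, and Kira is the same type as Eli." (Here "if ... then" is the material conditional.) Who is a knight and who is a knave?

Suppose Aldo is a knight. Then Aldo's statement "Eva is a knight if Kira is the same type as me" would have to be true. Checking the 16 ways to assign the others, none is consistent with every speaker.
(For instance, with Eva=knave, Liam=knight, Kira=knave, Eli=knave, Eli's claim "Aldo is a knight, and Kira is the same type as Eli" comes out true where it would need to be false.)
So Aldo must be a knave, making "Eva is a knight if Kira is the same type as me" false. Taking Aldo=knave, Eva=knave, Liam=knight, Kira=knave, Eli=knave, each remaining statement checks out:
  Eva (knave): "Kira is a knight if and only if I am a knave" — false. ✓
  Liam (knight): "at least one of the following is true: exactly one of Aldo and Liam is a knight; Eli is a knave" — true. ✓
  Kira (knave): "it is not the case that Liam and Eva are not the same type" — false. ✓
  Eli (knave): "Aldo is a knight, and Kira is the same type as Eli" — false. ✓
This is the unique consistent assignment.

Aldo is a knave, Eva is a knave, Liam is a knight, Kira is a knave, and Eli is a knave.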